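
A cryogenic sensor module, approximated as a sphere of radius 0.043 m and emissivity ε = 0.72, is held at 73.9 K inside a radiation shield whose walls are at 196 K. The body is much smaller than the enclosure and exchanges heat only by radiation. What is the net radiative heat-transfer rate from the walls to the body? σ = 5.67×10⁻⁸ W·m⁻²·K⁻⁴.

For a small grey body in a large enclosure: P_net = εσA(T_body⁴ − T_wall⁴).
A = 4πr² = 0.02324 m²; T_body⁴ − T_wall⁴ = 2.982×10⁷ − 1.476×10⁹ = -1.446×10⁹ K⁴.
|P_net| = 0.72·5.67×10⁻⁸·0.02324·1.446×10⁹.

P_net ≈ 1.37 W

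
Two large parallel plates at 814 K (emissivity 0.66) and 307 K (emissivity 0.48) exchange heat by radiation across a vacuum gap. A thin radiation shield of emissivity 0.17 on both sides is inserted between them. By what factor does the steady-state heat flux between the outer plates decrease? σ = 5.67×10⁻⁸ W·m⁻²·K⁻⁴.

Without shield: q₀ = σΔ(T⁴)/(1/ε₁+1/ε₂−1) with denominator 2.598.
With shield the two gaps are in series; the resistances add: (1/ε₁+1/ε_s−1)+(1/ε_s+1/ε₂−1) = 6.398+6.966 = 13.36.
Heat-flux ratio q₀/q = 13.36/2.598.

factor ≈ 5.14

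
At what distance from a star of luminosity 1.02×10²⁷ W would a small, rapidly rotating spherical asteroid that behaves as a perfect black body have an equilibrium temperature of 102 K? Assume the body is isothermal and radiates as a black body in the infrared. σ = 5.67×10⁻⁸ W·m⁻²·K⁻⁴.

d ≈ 1.82×10¹² m

For an isothermal black-emitting sphere, (1−a)S·πr² = σ·4πr²·T⁴ ⇒ S = 4σT⁴/(1−a).
S = 4·5.67×10⁻⁸·(102)⁴/1.00 = 24.55 W/m².
Flux falls as S = L/(4πd²), so d = √(L/(4πS)) = √(1.02×10²⁷/(4π·24.55)).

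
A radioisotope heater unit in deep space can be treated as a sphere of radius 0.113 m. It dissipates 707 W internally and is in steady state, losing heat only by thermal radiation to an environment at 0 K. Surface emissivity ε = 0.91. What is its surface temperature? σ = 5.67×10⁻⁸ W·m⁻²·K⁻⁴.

T ≈ 541 K

Steady state: internal power = radiated power, P = εσA T⁴.
Radiating area A = 4πr² = 0.1605 m².
T⁴ = P/(εσA) = 707/(0.91·5.67×10⁻⁸·0.1605) = 8.539×10¹⁰ K⁴.
T = (8.539×10¹⁰)^(1/4).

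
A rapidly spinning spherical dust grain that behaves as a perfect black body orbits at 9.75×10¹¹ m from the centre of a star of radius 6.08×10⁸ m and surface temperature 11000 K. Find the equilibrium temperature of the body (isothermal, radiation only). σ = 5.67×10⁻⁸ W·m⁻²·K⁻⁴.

T ≈ 194 K

The star's surface emits σT_*⁴; at distance d the flux is S = σT_*⁴(R_*/d)².
S = 5.67×10⁻⁸·(11000)⁴·(6.08×10⁸/9.75×10¹¹)² = 322.8 W/m².
For an isothermal sphere T⁴ = (1−a)S/(4σ) = 1.423×10⁹ K⁴.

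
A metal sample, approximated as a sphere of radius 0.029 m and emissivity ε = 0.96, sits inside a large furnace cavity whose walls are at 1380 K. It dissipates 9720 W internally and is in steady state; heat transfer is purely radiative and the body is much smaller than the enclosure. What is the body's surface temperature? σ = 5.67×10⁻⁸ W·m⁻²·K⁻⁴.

T ≈ 2130 K

For a small grey body in a large enclosure, net radiated power = εσA(T⁴ − T_w⁴).
Steady state: P = εσA(T⁴ − T_w⁴) with A = 4πr² = 0.01057 m².
T⁴ = P/(εσA) + T_w⁴ = 9720/(0.96·5.67×10⁻⁸·0.01057) + (1380)⁴
    = 1.690×10¹³ + 3.627×10¹² = 2.052×10¹³ K⁴.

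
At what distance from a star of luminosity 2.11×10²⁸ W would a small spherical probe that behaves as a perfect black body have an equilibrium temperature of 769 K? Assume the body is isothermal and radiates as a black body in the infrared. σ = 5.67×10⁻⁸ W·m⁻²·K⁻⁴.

For an isothermal black-emitting sphere, (1−a)S·πr² = σ·4πr²·T⁴ ⇒ S = 4σT⁴/(1−a).
S = 4·5.67×10⁻⁸·(769)⁴/1.00 = 79310 W/m².
Flux falls as S = L/(4πd²), so d = √(L/(4πS)) = √(2.11×10²⁸/(4π·79310)).

d ≈ 1.45×10¹¹ m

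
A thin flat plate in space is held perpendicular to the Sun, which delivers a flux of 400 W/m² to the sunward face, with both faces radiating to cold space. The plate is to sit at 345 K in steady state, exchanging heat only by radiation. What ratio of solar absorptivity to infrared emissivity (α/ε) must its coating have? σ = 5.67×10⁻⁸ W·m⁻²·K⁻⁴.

Balance: αS·A = εσ·2A·T⁴ ⇒ α/ε = 2σT⁴/S.
α/ε = 2·5.67×10⁻⁸·(345)⁴/400 = 2·5.67×10⁻⁸·1.417×10¹⁰/400.

α/ε ≈ 4.02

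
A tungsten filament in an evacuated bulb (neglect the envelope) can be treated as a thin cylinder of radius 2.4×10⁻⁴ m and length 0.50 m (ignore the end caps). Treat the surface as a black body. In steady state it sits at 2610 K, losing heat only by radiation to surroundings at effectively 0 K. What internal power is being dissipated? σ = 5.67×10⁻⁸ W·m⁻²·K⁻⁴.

Steady state: P = εσA T⁴.
A = 2πrL = 7.540×10⁻⁴ m²; T⁴ = (2610)⁴ = 4.640×10¹³ K⁴.
P = 1.0 × 5.67×10⁻⁸ × 7.540×10⁻⁴ × 4.640×10¹³.

P ≈ 1980 W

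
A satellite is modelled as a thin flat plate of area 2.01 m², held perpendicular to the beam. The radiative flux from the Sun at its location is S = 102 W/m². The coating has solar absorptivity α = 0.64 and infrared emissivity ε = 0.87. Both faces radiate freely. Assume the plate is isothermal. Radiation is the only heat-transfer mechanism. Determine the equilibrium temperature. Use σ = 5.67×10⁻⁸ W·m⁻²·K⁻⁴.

T ≈ 160 K

At equilibrium, absorbed power = emitted power.
Absorbing cross-section = A = 2.010 m²; emitting surface = 2A = 4.020 m² (ratio 2).
αS·A_cross = εσ·A_surf·T⁴  ⇒  T⁴ = αS/(ε·2σ).
T⁴ = 0.640·102/(0.87·2·5.67×10⁻⁸) = 6.617×10⁸ K⁴.
T = (6.617×10⁸)^(1/4).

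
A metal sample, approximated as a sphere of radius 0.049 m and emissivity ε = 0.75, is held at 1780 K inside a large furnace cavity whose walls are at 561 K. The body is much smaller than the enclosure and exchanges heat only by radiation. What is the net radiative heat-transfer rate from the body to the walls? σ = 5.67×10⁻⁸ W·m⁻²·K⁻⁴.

For a small grey body in a large enclosure: P_net = εσA(T_body⁴ − T_wall⁴).
A = 4πr² = 0.03017 m²; T_body⁴ − T_wall⁴ = 1.004×10¹³ − 9.905×10¹⁰ = 9.940×10¹² K⁴.
|P_net| = 0.75·5.67×10⁻⁸·0.03017·9.940×10¹².

P_net ≈ 12800 W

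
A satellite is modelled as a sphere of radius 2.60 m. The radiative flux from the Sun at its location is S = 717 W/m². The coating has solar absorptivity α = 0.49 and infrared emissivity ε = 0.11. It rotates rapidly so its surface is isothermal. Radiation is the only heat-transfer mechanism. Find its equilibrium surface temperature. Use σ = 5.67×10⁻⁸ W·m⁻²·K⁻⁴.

At equilibrium, absorbed power = emitted power.
Absorbing cross-section = πr² = 21.24 m²; emitting surface = 4πr² = 84.95 m² (ratio 4).
αS·A_cross = εσ·A_surf·T⁴  ⇒  T⁴ = αS/(ε·4σ).
T⁴ = 0.490·717/(0.11·4·5.67×10⁻⁸) = 1.408×10¹⁰ K⁴.
T = (1.408×10¹⁰)^(1/4).

T ≈ 344 K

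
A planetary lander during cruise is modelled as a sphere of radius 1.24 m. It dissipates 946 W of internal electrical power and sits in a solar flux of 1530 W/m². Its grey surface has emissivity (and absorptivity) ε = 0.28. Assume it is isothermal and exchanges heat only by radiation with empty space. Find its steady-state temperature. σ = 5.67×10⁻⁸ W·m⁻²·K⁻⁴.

At steady state, absorbed solar power + internal power = radiated power.
Absorbed: α·S·A_cross = 0.28·1530·4.831 = 2069 W (cross-section πr²).
Total input = 2069 + 946 = 3015 W.
Radiated: εσ·A_surf·T⁴ with A_surf = 4πr² = 19.32 m².
T⁴ = 3015/(0.28·5.67×10⁻⁸·19.32) = 9.830×10⁹ K⁴.

T ≈ 315 K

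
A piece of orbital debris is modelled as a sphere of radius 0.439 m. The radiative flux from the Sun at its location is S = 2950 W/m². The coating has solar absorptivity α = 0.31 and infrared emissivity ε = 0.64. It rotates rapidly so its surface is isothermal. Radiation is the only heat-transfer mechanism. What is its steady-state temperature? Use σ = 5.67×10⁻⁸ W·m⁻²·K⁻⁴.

At equilibrium, absorbed power = emitted power.
Absorbing cross-section = πr² = 0.6055 m²; emitting surface = 4πr² = 2.422 m² (ratio 4).
αS·A_cross = εσ·A_surf·T⁴  ⇒  T⁴ = αS/(ε·4σ).
T⁴ = 0.310·2950/(0.64·4·5.67×10⁻⁸) = 6.300×10⁹ K⁴.
T = (6.300×10⁹)^(1/4).

T ≈ 282 K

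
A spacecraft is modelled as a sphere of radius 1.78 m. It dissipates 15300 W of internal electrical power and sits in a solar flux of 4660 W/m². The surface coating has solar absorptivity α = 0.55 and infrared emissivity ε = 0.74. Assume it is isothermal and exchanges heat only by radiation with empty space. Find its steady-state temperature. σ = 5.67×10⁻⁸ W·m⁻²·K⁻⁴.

At steady state, absorbed solar power + internal power = radiated power.
Absorbed: α·S·A_cross = 0.55·4660·9.954 = 25510 W (cross-section πr²).
Total input = 25510 + 15300 = 40810 W.
Radiated: εσ·A_surf·T⁴ with A_surf = 4πr² = 39.82 m².
T⁴ = 40810/(0.74·5.67×10⁻⁸·39.82) = 2.443×10¹⁰ K⁴.

T ≈ 395 K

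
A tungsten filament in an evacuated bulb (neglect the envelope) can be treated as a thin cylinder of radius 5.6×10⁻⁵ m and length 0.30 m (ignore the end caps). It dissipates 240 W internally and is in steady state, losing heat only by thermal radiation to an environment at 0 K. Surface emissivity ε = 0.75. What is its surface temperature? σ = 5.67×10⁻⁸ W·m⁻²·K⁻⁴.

T ≈ 2700 K

Steady state: internal power = radiated power, P = εσA T⁴.
Radiating area A = 2πrL = 1.056×10⁻⁴ m².
T⁴ = P/(εσA) = 240/(0.75·5.67×10⁻⁸·1.056×10⁻⁴) = 5.347×10¹³ K⁴.
T = (5.347×10¹³)^(1/4).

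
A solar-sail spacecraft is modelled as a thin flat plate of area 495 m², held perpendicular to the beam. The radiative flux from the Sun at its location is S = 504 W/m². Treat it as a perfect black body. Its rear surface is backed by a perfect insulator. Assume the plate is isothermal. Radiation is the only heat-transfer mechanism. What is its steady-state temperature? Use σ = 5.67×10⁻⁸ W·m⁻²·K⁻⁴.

T ≈ 307 K

At equilibrium, absorbed power = emitted power.
Absorbing cross-section = A = 495.0 m²; emitting surface = A = 495.0 m² (ratio 1).
S·A_cross = εσ·A_surf·T⁴  ⇒  T⁴ = S/(1σ).
T⁴ = 1.00·504/(1·5.67×10⁻⁸) = 8.889×10⁹ K⁴.
T = (8.889×10⁹)^(1/4).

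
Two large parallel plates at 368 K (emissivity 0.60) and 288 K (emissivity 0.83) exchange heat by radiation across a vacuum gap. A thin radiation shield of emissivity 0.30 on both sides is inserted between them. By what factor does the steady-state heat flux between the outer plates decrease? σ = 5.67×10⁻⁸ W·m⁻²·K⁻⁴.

Without shield: q₀ = σΔ(T⁴)/(1/ε₁+1/ε₂−1) with denominator 1.871.
With shield the two gaps are in series; the resistances add: (1/ε₁+1/ε_s−1)+(1/ε_s+1/ε₂−1) = 4.000+3.538 = 7.538.
Heat-flux ratio q₀/q = 7.538/1.871.

factor ≈ 4.03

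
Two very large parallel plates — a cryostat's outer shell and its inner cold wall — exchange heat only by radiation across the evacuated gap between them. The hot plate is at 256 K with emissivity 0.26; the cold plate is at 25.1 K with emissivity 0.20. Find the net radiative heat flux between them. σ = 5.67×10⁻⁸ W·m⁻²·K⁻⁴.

q ≈ 31.0 W/m²

For two infinite grey parallel plates, q = σ(T₁⁴ − T₂⁴)/(1/ε₁ + 1/ε₂ − 1).
T₁⁴ − T₂⁴ = 4.295×10⁹ − 3.969×10⁵ = 4.295×10⁹ K⁴.
1/ε₁ + 1/ε₂ − 1 = 3.846 + 5.000 − 1 = 7.846.
q = 5.67×10⁻⁸ × 4.295×10⁹ / 7.846.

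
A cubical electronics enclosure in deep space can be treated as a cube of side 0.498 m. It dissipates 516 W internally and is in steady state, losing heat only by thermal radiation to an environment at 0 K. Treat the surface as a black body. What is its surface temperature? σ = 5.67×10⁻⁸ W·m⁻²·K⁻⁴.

Steady state: internal power = radiated power, P = εσA T⁴.
Radiating area A = 6L² = 1.488 m².
T⁴ = P/(εσA) = 516/(1.0·5.67×10⁻⁸·1.488) = 6.116×10⁹ K⁴.
T = (6.116×10⁹)^(1/4).

T ≈ 280 K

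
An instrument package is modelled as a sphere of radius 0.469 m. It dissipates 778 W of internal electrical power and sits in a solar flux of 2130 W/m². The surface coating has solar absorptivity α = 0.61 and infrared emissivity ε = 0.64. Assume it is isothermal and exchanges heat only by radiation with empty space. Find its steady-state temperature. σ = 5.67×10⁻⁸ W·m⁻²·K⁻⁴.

At steady state, absorbed solar power + internal power = radiated power.
Absorbed: α·S·A_cross = 0.61·2130·0.6910 = 897.9 W (cross-section πr²).
Total input = 897.9 + 778 = 1676 W.
Radiated: εσ·A_surf·T⁴ with A_surf = 4πr² = 2.764 m².
T⁴ = 1676/(0.64·5.67×10⁻⁸·2.764) = 1.671×10¹⁰ K⁴.

T ≈ 360 K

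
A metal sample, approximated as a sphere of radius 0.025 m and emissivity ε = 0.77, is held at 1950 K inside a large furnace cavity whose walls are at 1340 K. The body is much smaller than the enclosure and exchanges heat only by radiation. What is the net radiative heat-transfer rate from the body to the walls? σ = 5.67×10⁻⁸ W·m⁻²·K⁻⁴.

For a small grey body in a large enclosure: P_net = εσA(T_body⁴ − T_wall⁴).
A = 4πr² = 0.007854 m²; T_body⁴ − T_wall⁴ = 1.446×10¹³ − 3.224×10¹² = 1.123×10¹³ K⁴.
|P_net| = 0.77·5.67×10⁻⁸·0.007854·1.123×10¹³.

P_net ≈ 3850 W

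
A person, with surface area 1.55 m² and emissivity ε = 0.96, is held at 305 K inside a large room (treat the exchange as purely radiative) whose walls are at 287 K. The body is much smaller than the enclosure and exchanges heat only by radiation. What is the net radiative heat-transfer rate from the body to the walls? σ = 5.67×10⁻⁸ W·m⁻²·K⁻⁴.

For a small grey body in a large enclosure: P_net = εσA(T_body⁴ − T_wall⁴).
A = 1.55 m²; T_body⁴ − T_wall⁴ = 8.654×10⁹ − 6.785×10⁹ = 1.869×10⁹ K⁴.
|P_net| = 0.96·5.67×10⁻⁸·1.550·1.869×10⁹.

P_net ≈ 158 W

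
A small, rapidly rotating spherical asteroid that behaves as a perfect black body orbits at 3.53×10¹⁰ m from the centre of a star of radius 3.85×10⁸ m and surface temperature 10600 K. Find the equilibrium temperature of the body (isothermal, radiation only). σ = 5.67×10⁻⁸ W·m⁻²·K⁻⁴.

The star's surface emits σT_*⁴; at distance d the flux is S = σT_*⁴(R_*/d)².
S = 5.67×10⁻⁸·(10600)⁴·(3.85×10⁸/3.53×10¹⁰)² = 85150 W/m².
For an isothermal sphere T⁴ = (1−a)S/(4σ) = 3.754×10¹¹ K⁴.

T ≈ 783 K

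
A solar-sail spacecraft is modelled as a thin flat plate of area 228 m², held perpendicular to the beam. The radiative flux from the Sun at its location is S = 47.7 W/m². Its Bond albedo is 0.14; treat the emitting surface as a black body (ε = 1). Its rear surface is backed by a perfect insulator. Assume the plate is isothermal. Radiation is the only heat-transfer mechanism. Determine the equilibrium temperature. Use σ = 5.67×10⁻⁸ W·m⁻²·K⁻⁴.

T ≈ 164 K

At equilibrium, absorbed power = emitted power.
Absorbing cross-section = A = 228.0 m²; emitting surface = A = 228.0 m² (ratio 1).
(1−a)S·A_cross = εσ·A_surf·T⁴  ⇒  T⁴ = (1−a)S/(1σ).
T⁴ = 0.860·47.7/(1·5.67×10⁻⁸) = 7.235×10⁸ K⁴.
T = (7.235×10⁸)^(1/4).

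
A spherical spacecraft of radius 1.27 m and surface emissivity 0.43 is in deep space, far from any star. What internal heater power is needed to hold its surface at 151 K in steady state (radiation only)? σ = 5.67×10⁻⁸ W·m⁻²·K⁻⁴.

P ≈ 257 W

P = εσ·4πr²·T⁴.
4πr² = 20.27 m²; T⁴ = 5.199×10⁸ K⁴.
P = 0.43·5.67×10⁻⁸·20.27·5.199×10⁸.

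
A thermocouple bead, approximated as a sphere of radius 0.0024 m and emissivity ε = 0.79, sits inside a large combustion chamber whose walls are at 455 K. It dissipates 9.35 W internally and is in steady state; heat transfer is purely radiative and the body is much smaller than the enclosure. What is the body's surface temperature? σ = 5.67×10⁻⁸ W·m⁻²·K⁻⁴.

For a small grey body in a large enclosure, net radiated power = εσA(T⁴ − T_w⁴).
Steady state: P = εσA(T⁴ − T_w⁴) with A = 4πr² = 7.238×10⁻⁵ m².
T⁴ = P/(εσA) + T_w⁴ = 9.35/(0.79·5.67×10⁻⁸·7.238×10⁻⁵) + (455)⁴
    = 2.884×10¹² + 4.286×10¹⁰ = 2.927×10¹² K⁴.

T ≈ 1310 K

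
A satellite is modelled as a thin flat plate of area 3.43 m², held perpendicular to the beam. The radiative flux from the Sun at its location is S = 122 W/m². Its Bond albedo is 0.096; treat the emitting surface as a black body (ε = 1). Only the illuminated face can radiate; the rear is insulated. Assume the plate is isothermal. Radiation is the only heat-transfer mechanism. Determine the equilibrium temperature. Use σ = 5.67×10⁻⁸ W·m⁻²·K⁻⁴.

At equilibrium, absorbed power = emitted power.
Absorbing cross-section = A = 3.430 m²; emitting surface = A = 3.430 m² (ratio 1).
(1−a)S·A_cross = εσ·A_surf·T⁴  ⇒  T⁴ = (1−a)S/(1σ).
T⁴ = 0.904·122/(1·5.67×10⁻⁸) = 1.945×10⁹ K⁴.
T = (1.945×10⁹)^(1/4).

T ≈ 210 K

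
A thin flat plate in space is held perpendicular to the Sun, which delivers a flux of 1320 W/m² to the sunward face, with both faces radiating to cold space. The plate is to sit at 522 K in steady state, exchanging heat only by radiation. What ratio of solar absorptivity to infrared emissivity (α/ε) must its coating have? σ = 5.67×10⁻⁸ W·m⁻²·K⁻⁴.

Balance: αS·A = εσ·2A·T⁴ ⇒ α/ε = 2σT⁴/S.
α/ε = 2·5.67×10⁻⁸·(522)⁴/1320 = 2·5.67×10⁻⁸·7.425×10¹⁰/1320.

α/ε ≈ 6.38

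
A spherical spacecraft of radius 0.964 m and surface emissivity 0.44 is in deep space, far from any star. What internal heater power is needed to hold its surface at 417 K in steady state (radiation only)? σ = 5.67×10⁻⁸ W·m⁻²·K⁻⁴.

P ≈ 8810 W

P = εσ·4πr²·T⁴.
4πr² = 11.68 m²; T⁴ = 3.024×10¹⁰ K⁴.
P = 0.44·5.67×10⁻⁸·11.68·3.024×10¹⁰.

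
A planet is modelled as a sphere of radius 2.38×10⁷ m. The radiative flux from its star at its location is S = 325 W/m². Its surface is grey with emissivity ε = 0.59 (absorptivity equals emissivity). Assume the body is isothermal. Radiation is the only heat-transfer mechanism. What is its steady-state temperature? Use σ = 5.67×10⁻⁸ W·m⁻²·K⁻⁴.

At equilibrium, absorbed power = emitted power.
Absorbing cross-section = πr² = 1.780×10¹⁵ m²; emitting surface = 4πr² = 7.118×10¹⁵ m² (ratio 4).
εS·A_cross = εσ·A_surf·T⁴  ⇒  T⁴ = S/(4σ)   (ε cancels).
T⁴ = 325/(4·5.67×10⁻⁸) = 1.433×10⁹ K⁴.
T = (1.433×10⁹)^(1/4).

T ≈ 195 K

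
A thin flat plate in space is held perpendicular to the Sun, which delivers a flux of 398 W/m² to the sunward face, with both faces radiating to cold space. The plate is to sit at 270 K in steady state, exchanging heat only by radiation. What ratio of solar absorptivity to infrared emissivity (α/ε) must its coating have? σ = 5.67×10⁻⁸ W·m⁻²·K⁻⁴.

α/ε ≈ 1.51

Balance: αS·A = εσ·2A·T⁴ ⇒ α/ε = 2σT⁴/S.
α/ε = 2·5.67×10⁻⁸·(270)⁴/398 = 2·5.67×10⁻⁸·5.314×10⁹/398.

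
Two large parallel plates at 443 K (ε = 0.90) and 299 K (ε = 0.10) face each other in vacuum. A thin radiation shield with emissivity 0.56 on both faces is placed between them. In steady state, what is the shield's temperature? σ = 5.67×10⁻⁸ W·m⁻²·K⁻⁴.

T_s ≈ 429 K

In steady state the net flux on the hot side equals that on the cold side.
σ(T₁⁴−T_s⁴)/D₁ = σ(T_s⁴−T₂⁴)/D₂, with D₁ = 1/ε₁+1/ε_s−1 = 1.897, D₂ = 1/ε_s+1/ε₂−1 = 10.79.
Solve for T_s⁴: T_s⁴ = (D₂·T₁⁴ + D₁·T₂⁴)/(D₁+D₂) = 3.395×10¹⁰ K⁴.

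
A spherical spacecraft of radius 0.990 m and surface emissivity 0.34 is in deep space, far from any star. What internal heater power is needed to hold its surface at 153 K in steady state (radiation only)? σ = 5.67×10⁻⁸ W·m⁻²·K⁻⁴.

P ≈ 130 W

P = εσ·4πr²·T⁴.
4πr² = 12.32 m²; T⁴ = 5.480×10⁸ K⁴.
P = 0.34·5.67×10⁻⁸·12.32·5.480×10⁸.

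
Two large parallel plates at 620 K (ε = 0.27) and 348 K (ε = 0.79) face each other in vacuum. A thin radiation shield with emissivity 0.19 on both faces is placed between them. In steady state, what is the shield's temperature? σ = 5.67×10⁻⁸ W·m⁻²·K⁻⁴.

In steady state the net flux on the hot side equals that on the cold side.
σ(T₁⁴−T_s⁴)/D₁ = σ(T_s⁴−T₂⁴)/D₂, with D₁ = 1/ε₁+1/ε_s−1 = 7.967, D₂ = 1/ε_s+1/ε₂−1 = 5.529.
Solve for T_s⁴: T_s⁴ = (D₂·T₁⁴ + D₁·T₂⁴)/(D₁+D₂) = 6.919×10¹⁰ K⁴.

T_s ≈ 513 K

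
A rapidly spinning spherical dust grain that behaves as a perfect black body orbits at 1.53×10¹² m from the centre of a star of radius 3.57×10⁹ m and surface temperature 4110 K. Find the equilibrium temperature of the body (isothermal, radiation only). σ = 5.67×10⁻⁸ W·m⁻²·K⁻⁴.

The star's surface emits σT_*⁴; at distance d the flux is S = σT_*⁴(R_*/d)².
S = 5.67×10⁻⁸·(4110)⁴·(3.57×10⁹/1.53×10¹²)² = 88.09 W/m².
For an isothermal sphere T⁴ = (1−a)S/(4σ) = 3.884×10⁸ K⁴.

T ≈ 140 K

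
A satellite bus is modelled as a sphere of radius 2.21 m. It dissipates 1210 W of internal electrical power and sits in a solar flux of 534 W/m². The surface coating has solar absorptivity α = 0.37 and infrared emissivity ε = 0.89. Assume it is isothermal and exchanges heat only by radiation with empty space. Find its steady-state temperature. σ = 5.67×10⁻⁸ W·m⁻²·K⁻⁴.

T ≈ 192 K

At steady state, absorbed solar power + internal power = radiated power.
Absorbed: α·S·A_cross = 0.37·534·15.34 = 3032 W (cross-section πr²).
Total input = 3032 + 1210 = 4242 W.
Radiated: εσ·A_surf·T⁴ with A_surf = 4πr² = 61.38 m².
T⁴ = 4242/(0.89·5.67×10⁻⁸·61.38) = 1.370×10⁹ K⁴.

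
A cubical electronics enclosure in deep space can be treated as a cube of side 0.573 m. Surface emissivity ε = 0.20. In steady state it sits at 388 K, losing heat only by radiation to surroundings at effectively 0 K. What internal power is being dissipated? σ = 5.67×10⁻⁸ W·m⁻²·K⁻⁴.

Steady state: P = εσA T⁴.
A = 6L² = 1.970 m²; T⁴ = (388)⁴ = 2.266×10¹⁰ K⁴.
P = 0.20 × 5.67×10⁻⁸ × 1.970 × 2.266×10¹⁰.

P ≈ 506 W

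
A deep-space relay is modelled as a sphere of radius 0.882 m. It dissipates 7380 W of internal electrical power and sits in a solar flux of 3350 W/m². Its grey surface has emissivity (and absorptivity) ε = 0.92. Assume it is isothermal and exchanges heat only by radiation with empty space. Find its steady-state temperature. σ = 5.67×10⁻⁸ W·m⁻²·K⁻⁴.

T ≈ 414 K

At steady state, absorbed solar power + internal power = radiated power.
Absorbed: α·S·A_cross = 0.92·3350·2.444 = 7532 W (cross-section πr²).
Total input = 7532 + 7380 = 14910 W.
Radiated: εσ·A_surf·T⁴ with A_surf = 4πr² = 9.776 m².
T⁴ = 14910/(0.92·5.67×10⁻⁸·9.776) = 2.924×10¹⁰ K⁴.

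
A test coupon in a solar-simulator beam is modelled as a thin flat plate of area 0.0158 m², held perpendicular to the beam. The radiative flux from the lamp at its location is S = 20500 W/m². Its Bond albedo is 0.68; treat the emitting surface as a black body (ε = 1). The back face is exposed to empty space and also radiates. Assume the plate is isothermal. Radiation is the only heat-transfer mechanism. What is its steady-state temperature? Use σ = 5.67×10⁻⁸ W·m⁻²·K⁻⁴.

T ≈ 490 K

At equilibrium, absorbed power = emitted power.
Absorbing cross-section = A = 0.01580 m²; emitting surface = 2A = 0.03160 m² (ratio 2).
(1−a)S·A_cross = εσ·A_surf·T⁴  ⇒  T⁴ = (1−a)S/(2σ).
T⁴ = 0.320·20500/(2·5.67×10⁻⁸) = 5.785×10¹⁰ K⁴.
T = (5.785×10¹⁰)^(1/4).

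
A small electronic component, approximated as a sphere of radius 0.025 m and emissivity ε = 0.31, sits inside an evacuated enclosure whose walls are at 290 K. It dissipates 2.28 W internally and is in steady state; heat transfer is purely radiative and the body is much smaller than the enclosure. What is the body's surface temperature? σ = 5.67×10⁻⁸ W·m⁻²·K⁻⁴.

T ≈ 392 K

For a small grey body in a large enclosure, net radiated power = εσA(T⁴ − T_w⁴).
Steady state: P = εσA(T⁴ − T_w⁴) with A = 4πr² = 0.007854 m².
T⁴ = P/(εσA) + T_w⁴ = 2.28/(0.31·5.67×10⁻⁸·0.007854) + (290)⁴
    = 1.652×10¹⁰ + 7.073×10⁹ = 2.359×10¹⁰ K⁴.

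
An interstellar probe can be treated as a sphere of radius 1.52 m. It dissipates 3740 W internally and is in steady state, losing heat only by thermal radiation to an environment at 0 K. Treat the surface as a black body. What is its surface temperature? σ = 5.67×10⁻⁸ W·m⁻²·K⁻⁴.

T ≈ 218 K

Steady state: internal power = radiated power, P = εσA T⁴.
Radiating area A = 4πr² = 29.03 m².
T⁴ = P/(εσA) = 3740/(1.0·5.67×10⁻⁸·29.03) = 2.272×10⁹ K⁴.
T = (2.272×10⁹)^(1/4).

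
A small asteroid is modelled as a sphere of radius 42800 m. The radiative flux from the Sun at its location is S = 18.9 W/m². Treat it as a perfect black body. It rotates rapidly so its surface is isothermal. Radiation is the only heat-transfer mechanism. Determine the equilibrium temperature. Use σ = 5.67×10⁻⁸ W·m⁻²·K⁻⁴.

T ≈ 95.5 K

At equilibrium, absorbed power = emitted power.
Absorbing cross-section = πr² = 5.755×10⁹ m²; emitting surface = 4πr² = 2.302×10¹⁰ m² (ratio 4).
S·A_cross = εσ·A_surf·T⁴  ⇒  T⁴ = S/(4σ).
T⁴ = 1.00·18.9/(4·5.67×10⁻⁸) = 8.333×10⁷ K⁴.
T = (8.333×10⁷)^(1/4).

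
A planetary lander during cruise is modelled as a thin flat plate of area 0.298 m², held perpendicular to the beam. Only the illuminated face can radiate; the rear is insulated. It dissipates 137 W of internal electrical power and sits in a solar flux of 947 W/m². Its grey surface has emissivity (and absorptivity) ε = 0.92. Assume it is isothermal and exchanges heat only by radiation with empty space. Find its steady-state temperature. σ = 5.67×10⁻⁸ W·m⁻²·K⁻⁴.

T ≈ 400 K

At steady state, absorbed solar power + internal power = radiated power.
Absorbed: α·S·A_cross = 0.92·947·0.2980 = 259.6 W (cross-section A).
Total input = 259.6 + 137 = 396.6 W.
Radiated: εσ·A_surf·T⁴ with A_surf = A = 0.2980 m².
T⁴ = 396.6/(0.92·5.67×10⁻⁸·0.2980) = 2.552×10¹⁰ K⁴.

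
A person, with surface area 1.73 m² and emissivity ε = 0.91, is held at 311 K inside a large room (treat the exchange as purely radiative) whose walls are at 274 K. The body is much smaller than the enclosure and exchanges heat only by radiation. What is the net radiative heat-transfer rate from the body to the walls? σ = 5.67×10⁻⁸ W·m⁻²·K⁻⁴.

P_net ≈ 332 W

For a small grey body in a large enclosure: P_net = εσA(T_body⁴ − T_wall⁴).
A = 1.73 m²; T_body⁴ − T_wall⁴ = 9.355×10⁹ − 5.636×10⁹ = 3.719×10⁹ K⁴.
|P_net| = 0.91·5.67×10⁻⁸·1.730·3.719×10⁹.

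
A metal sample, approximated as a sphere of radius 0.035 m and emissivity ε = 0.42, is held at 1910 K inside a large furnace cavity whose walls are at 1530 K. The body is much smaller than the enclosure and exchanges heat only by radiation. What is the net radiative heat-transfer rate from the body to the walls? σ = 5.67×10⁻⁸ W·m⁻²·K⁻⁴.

P_net ≈ 2870 W

For a small grey body in a large enclosure: P_net = εσA(T_body⁴ − T_wall⁴).
A = 4πr² = 0.01539 m²; T_body⁴ − T_wall⁴ = 1.331×10¹³ − 5.480×10¹² = 7.829×10¹² K⁴.
|P_net| = 0.42·5.67×10⁻⁸·0.01539·7.829×10¹².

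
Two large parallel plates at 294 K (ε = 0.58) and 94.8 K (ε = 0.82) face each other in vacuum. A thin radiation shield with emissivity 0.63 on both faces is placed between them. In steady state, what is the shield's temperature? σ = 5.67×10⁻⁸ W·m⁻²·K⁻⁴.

In steady state the net flux on the hot side equals that on the cold side.
σ(T₁⁴−T_s⁴)/D₁ = σ(T_s⁴−T₂⁴)/D₂, with D₁ = 1/ε₁+1/ε_s−1 = 2.311, D₂ = 1/ε_s+1/ε₂−1 = 1.807.
Solve for T_s⁴: T_s⁴ = (D₂·T₁⁴ + D₁·T₂⁴)/(D₁+D₂) = 3.323×10⁹ K⁴.

T_s ≈ 240 K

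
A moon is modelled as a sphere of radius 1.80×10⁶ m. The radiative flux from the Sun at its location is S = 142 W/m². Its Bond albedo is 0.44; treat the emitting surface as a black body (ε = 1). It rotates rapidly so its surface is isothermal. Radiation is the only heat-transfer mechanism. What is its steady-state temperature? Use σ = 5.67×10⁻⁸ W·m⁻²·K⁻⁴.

T ≈ 137 K

At equilibrium, absorbed power = emitted power.
Absorbing cross-section = πr² = 1.018×10¹³ m²; emitting surface = 4πr² = 4.072×10¹³ m² (ratio 4).
(1−a)S·A_cross = εσ·A_surf·T⁴  ⇒  T⁴ = (1−a)S/(4σ).
T⁴ = 0.560·142/(4·5.67×10⁻⁸) = 3.506×10⁸ K⁴.
T = (3.506×10⁸)^(1/4).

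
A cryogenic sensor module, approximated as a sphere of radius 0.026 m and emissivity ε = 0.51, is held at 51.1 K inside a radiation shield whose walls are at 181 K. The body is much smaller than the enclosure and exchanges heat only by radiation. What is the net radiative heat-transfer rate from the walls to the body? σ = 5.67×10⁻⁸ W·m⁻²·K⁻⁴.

For a small grey body in a large enclosure: P_net = εσA(T_body⁴ − T_wall⁴).
A = 4πr² = 0.008495 m²; T_body⁴ − T_wall⁴ = 6.818×10⁶ − 1.073×10⁹ = -1.066×10⁹ K⁴.
|P_net| = 0.51·5.67×10⁻⁸·0.008495·1.066×10⁹.

P_net ≈ 0.262 W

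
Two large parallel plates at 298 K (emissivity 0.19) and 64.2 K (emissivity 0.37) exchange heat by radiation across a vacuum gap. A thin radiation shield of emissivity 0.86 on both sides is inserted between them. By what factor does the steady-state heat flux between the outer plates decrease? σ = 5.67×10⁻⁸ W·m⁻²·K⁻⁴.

factor ≈ 1.19

Without shield: q₀ = σΔ(T⁴)/(1/ε₁+1/ε₂−1) with denominator 6.966.
With shield the two gaps are in series; the resistances add: (1/ε₁+1/ε_s−1)+(1/ε_s+1/ε₂−1) = 5.426+2.865 = 8.291.
Heat-flux ratio q₀/q = 8.291/6.966.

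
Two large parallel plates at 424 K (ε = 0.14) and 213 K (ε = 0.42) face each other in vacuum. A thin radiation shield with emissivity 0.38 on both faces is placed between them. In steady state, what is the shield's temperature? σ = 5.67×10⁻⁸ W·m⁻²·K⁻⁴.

T_s ≈ 328 K

In steady state the net flux on the hot side equals that on the cold side.
σ(T₁⁴−T_s⁴)/D₁ = σ(T_s⁴−T₂⁴)/D₂, with D₁ = 1/ε₁+1/ε_s−1 = 8.774, D₂ = 1/ε_s+1/ε₂−1 = 4.013.
Solve for T_s⁴: T_s⁴ = (D₂·T₁⁴ + D₁·T₂⁴)/(D₁+D₂) = 1.155×10¹⁰ K⁴.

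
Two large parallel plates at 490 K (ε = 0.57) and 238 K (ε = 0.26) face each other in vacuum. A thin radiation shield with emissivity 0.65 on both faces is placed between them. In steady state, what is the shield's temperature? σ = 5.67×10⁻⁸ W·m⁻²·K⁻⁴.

In steady state the net flux on the hot side equals that on the cold side.
σ(T₁⁴−T_s⁴)/D₁ = σ(T_s⁴−T₂⁴)/D₂, with D₁ = 1/ε₁+1/ε_s−1 = 2.293, D₂ = 1/ε_s+1/ε₂−1 = 4.385.
Solve for T_s⁴: T_s⁴ = (D₂·T₁⁴ + D₁·T₂⁴)/(D₁+D₂) = 3.896×10¹⁰ K⁴.

T_s ≈ 444 K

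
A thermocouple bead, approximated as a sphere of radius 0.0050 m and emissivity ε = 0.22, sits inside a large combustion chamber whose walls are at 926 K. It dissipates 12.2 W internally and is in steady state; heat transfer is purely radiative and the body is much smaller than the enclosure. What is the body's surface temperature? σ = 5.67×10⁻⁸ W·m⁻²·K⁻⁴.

For a small grey body in a large enclosure, net radiated power = εσA(T⁴ − T_w⁴).
Steady state: P = εσA(T⁴ − T_w⁴) with A = 4πr² = 3.142×10⁻⁴ m².
T⁴ = P/(εσA) + T_w⁴ = 12.2/(0.22·5.67×10⁻⁸·3.142×10⁻⁴) + (926)⁴
    = 3.113×10¹² + 7.353×10¹¹ = 3.848×10¹² K⁴.

T ≈ 1400 K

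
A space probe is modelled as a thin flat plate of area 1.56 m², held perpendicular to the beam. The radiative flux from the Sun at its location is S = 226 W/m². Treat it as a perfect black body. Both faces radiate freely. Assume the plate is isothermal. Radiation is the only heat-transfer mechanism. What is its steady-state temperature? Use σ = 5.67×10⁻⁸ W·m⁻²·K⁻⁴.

At equilibrium, absorbed power = emitted power.
Absorbing cross-section = A = 1.560 m²; emitting surface = 2A = 3.120 m² (ratio 2).
S·A_cross = εσ·A_surf·T⁴  ⇒  T⁴ = S/(2σ).
T⁴ = 1.00·226/(2·5.67×10⁻⁸) = 1.993×10⁹ K⁴.
T = (1.993×10⁹)^(1/4).

T ≈ 211 K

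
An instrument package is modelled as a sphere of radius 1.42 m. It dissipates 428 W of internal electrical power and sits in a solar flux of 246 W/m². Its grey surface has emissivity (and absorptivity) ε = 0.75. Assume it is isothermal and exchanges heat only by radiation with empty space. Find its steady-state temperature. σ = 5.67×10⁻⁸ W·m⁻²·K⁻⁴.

At steady state, absorbed solar power + internal power = radiated power.
Absorbed: α·S·A_cross = 0.75·246·6.335 = 1169 W (cross-section πr²).
Total input = 1169 + 428 = 1597 W.
Radiated: εσ·A_surf·T⁴ with A_surf = 4πr² = 25.34 m².
T⁴ = 1597/(0.75·5.67×10⁻⁸·25.34) = 1.482×10⁹ K⁴.

T ≈ 196 K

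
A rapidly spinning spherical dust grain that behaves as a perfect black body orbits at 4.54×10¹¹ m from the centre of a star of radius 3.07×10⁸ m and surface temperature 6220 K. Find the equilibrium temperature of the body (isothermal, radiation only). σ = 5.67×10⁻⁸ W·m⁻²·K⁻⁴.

T ≈ 114 K

The star's surface emits σT_*⁴; at distance d the flux is S = σT_*⁴(R_*/d)².
S = 5.67×10⁻⁸·(6220)⁴·(3.07×10⁸/4.54×10¹¹)² = 38.81 W/m².
For an isothermal sphere T⁴ = (1−a)S/(4σ) = 1.711×10⁸ K⁴.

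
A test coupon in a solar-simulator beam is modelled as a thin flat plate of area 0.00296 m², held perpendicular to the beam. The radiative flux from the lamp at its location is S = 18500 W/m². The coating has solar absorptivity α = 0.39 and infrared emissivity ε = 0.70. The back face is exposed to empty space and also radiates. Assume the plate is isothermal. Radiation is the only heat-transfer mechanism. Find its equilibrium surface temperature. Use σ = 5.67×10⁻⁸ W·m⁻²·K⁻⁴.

T ≈ 549 K

At equilibrium, absorbed power = emitted power.
Absorbing cross-section = A = 0.002960 m²; emitting surface = 2A = 0.005920 m² (ratio 2).
αS·A_cross = εσ·A_surf·T⁴  ⇒  T⁴ = αS/(ε·2σ).
T⁴ = 0.390·18500/(0.70·2·5.67×10⁻⁸) = 9.089×10¹⁰ K⁴.
T = (9.089×10¹⁰)^(1/4).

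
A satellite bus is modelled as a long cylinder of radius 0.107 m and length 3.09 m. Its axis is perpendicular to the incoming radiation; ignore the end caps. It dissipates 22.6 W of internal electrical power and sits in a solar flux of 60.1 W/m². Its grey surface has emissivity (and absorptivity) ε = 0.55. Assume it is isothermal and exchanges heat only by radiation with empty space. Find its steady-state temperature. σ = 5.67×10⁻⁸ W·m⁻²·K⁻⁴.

T ≈ 162 K

At steady state, absorbed solar power + internal power = radiated power.
Absorbed: α·S·A_cross = 0.55·60.1·0.6613 = 21.86 W (cross-section 2rL).
Total input = 21.86 + 22.6 = 44.46 W.
Radiated: εσ·A_surf·T⁴ with A_surf = 2πrL = 2.077 m².
T⁴ = 44.46/(0.55·5.67×10⁻⁸·2.077) = 6.862×10⁸ K⁴.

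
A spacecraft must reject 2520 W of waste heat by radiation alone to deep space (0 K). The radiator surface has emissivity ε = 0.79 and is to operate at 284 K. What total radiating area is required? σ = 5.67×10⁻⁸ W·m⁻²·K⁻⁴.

A ≈ 8.65 m²

P = εσA T⁴ ⇒ A = P/(εσT⁴).
T⁴ = 6.505×10⁹ K⁴.
A = 2520/(0.79 × 5.67×10⁻⁸ × 6.505×10⁹).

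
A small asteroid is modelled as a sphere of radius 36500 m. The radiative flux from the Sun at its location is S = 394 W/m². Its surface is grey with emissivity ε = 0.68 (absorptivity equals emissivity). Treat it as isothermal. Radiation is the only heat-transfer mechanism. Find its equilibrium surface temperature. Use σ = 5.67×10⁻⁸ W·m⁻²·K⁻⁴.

At equilibrium, absorbed power = emitted power.
Absorbing cross-section = πr² = 4.185×10⁹ m²; emitting surface = 4πr² = 1.674×10¹⁰ m² (ratio 4).
εS·A_cross = εσ·A_surf·T⁴  ⇒  T⁴ = S/(4σ)   (ε cancels).
T⁴ = 394/(4·5.67×10⁻⁸) = 1.737×10⁹ K⁴.
T = (1.737×10⁹)^(1/4).

T ≈ 204 K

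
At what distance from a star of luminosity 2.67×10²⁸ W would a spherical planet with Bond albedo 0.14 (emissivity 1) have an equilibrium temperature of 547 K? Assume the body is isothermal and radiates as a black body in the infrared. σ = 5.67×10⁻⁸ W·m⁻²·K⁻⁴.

For an isothermal black-emitting sphere, (1−a)S·πr² = σ·4πr²·T⁴ ⇒ S = 4σT⁴/(1−a).
S = 4·5.67×10⁻⁸·(547)⁴/0.860 = 23610 W/m².
Flux falls as S = L/(4πd²), so d = √(L/(4πS)) = √(2.67×10²⁸/(4π·23610)).

d ≈ 3.00×10¹¹ m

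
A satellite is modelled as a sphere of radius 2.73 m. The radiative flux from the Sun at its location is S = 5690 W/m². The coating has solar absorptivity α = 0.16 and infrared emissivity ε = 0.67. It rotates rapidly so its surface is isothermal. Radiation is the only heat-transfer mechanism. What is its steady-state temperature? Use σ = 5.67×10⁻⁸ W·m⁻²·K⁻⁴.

At equilibrium, absorbed power = emitted power.
Absorbing cross-section = πr² = 23.41 m²; emitting surface = 4πr² = 93.66 m² (ratio 4).
αS·A_cross = εσ·A_surf·T⁴  ⇒  T⁴ = αS/(ε·4σ).
T⁴ = 0.160·5690/(0.67·4·5.67×10⁻⁸) = 5.991×10⁹ K⁴.
T = (5.991×10⁹)^(1/4).

T ≈ 278 K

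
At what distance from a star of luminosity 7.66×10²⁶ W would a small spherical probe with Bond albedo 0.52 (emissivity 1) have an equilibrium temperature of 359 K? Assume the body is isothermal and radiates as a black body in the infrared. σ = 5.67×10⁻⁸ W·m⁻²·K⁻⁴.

d ≈ 8.81×10¹⁰ m

For an isothermal black-emitting sphere, (1−a)S·πr² = σ·4πr²·T⁴ ⇒ S = 4σT⁴/(1−a).
S = 4·5.67×10⁻⁸·(359)⁴/0.480 = 7848 W/m².
Flux falls as S = L/(4πd²), so d = √(L/(4πS)) = √(7.66×10²⁶/(4π·7848)).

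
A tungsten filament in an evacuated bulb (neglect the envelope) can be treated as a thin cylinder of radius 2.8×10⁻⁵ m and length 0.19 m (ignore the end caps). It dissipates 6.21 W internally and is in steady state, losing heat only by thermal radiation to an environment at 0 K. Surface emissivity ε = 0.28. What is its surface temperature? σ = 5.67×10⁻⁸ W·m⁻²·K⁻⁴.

Steady state: internal power = radiated power, P = εσA T⁴.
Radiating area A = 2πrL = 3.343×10⁻⁵ m².
T⁴ = P/(εσA) = 6.21/(0.28·5.67×10⁻⁸·3.343×10⁻⁵) = 1.170×10¹³ K⁴.
T = (1.170×10¹³)^(1/4).

T ≈ 1850 K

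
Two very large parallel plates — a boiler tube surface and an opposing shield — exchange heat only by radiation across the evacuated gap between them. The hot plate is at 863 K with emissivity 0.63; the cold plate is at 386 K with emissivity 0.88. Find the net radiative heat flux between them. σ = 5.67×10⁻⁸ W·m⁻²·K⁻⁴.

q ≈ 17500 W/m²

For two infinite grey parallel plates, q = σ(T₁⁴ − T₂⁴)/(1/ε₁ + 1/ε₂ − 1).
T₁⁴ − T₂⁴ = 5.547×10¹¹ − 2.220×10¹⁰ = 5.325×10¹¹ K⁴.
1/ε₁ + 1/ε₂ − 1 = 1.587 + 1.136 − 1 = 1.724.
q = 5.67×10⁻⁸ × 5.325×10¹¹ / 1.724.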